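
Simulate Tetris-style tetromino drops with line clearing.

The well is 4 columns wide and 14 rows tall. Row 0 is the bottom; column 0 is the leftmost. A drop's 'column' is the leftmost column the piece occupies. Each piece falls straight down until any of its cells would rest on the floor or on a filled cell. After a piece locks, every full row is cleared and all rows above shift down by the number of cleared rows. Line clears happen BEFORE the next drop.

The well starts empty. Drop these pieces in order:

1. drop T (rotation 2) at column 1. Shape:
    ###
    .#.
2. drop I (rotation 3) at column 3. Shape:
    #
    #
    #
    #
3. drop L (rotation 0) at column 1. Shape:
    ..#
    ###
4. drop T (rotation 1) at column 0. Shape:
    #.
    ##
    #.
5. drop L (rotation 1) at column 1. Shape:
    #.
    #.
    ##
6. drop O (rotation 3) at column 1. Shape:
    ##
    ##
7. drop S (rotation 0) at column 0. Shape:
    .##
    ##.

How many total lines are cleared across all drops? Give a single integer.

Answer: 1

Derivation:
Drop 1: T rot2 at col 1 lands with bottom-row=0; cleared 0 line(s) (total 0); column heights now [0 2 2 2], max=2
Drop 2: I rot3 at col 3 lands with bottom-row=2; cleared 0 line(s) (total 0); column heights now [0 2 2 6], max=6
Drop 3: L rot0 at col 1 lands with bottom-row=6; cleared 0 line(s) (total 0); column heights now [0 7 7 8], max=8
Drop 4: T rot1 at col 0 lands with bottom-row=6; cleared 1 line(s) (total 1); column heights now [8 7 2 7], max=8
Drop 5: L rot1 at col 1 lands with bottom-row=7; cleared 0 line(s) (total 1); column heights now [8 10 8 7], max=10
Drop 6: O rot3 at col 1 lands with bottom-row=10; cleared 0 line(s) (total 1); column heights now [8 12 12 7], max=12
Drop 7: S rot0 at col 0 lands with bottom-row=12; cleared 0 line(s) (total 1); column heights now [13 14 14 7], max=14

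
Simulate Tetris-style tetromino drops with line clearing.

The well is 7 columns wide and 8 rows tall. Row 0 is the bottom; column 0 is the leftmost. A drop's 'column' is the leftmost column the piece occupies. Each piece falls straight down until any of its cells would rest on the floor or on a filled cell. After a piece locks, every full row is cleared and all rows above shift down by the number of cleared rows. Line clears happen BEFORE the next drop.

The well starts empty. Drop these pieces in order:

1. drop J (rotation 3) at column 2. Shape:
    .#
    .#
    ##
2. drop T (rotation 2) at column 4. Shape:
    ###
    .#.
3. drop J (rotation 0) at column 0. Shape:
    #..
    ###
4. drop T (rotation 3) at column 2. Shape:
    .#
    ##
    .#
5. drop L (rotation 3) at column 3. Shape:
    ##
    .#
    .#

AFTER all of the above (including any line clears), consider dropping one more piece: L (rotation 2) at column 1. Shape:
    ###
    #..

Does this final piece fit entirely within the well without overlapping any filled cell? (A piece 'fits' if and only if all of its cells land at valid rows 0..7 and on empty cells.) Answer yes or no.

Answer: yes

Derivation:
Drop 1: J rot3 at col 2 lands with bottom-row=0; cleared 0 line(s) (total 0); column heights now [0 0 1 3 0 0 0], max=3
Drop 2: T rot2 at col 4 lands with bottom-row=0; cleared 0 line(s) (total 0); column heights now [0 0 1 3 2 2 2], max=3
Drop 3: J rot0 at col 0 lands with bottom-row=1; cleared 1 line(s) (total 1); column heights now [2 0 1 2 0 1 0], max=2
Drop 4: T rot3 at col 2 lands with bottom-row=2; cleared 0 line(s) (total 1); column heights now [2 0 4 5 0 1 0], max=5
Drop 5: L rot3 at col 3 lands with bottom-row=3; cleared 0 line(s) (total 1); column heights now [2 0 4 6 6 1 0], max=6
Test piece L rot2 at col 1 (width 3): heights before test = [2 0 4 6 6 1 0]; fits = True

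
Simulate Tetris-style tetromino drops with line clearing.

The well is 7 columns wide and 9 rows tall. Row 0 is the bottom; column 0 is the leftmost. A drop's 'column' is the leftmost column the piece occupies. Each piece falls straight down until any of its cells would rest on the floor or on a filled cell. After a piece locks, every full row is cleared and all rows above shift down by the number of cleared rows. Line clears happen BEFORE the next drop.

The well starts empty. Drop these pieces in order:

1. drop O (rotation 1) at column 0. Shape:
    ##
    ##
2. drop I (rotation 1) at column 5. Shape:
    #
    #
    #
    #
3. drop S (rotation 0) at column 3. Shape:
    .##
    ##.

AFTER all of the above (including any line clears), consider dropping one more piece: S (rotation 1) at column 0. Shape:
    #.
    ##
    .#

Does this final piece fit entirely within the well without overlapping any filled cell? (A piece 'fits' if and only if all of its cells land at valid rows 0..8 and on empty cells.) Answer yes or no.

Answer: yes

Derivation:
Drop 1: O rot1 at col 0 lands with bottom-row=0; cleared 0 line(s) (total 0); column heights now [2 2 0 0 0 0 0], max=2
Drop 2: I rot1 at col 5 lands with bottom-row=0; cleared 0 line(s) (total 0); column heights now [2 2 0 0 0 4 0], max=4
Drop 3: S rot0 at col 3 lands with bottom-row=3; cleared 0 line(s) (total 0); column heights now [2 2 0 4 5 5 0], max=5
Test piece S rot1 at col 0 (width 2): heights before test = [2 2 0 4 5 5 0]; fits = True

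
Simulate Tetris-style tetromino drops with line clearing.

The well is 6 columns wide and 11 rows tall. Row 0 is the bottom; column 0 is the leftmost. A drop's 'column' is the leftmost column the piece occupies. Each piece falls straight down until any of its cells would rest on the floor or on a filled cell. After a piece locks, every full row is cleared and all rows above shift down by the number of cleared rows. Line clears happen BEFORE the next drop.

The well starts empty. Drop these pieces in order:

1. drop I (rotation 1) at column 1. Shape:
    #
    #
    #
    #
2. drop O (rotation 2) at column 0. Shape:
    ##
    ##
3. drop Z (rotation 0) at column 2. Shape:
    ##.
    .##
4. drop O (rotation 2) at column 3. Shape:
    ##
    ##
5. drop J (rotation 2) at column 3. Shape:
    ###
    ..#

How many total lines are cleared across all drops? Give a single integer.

Answer: 0

Derivation:
Drop 1: I rot1 at col 1 lands with bottom-row=0; cleared 0 line(s) (total 0); column heights now [0 4 0 0 0 0], max=4
Drop 2: O rot2 at col 0 lands with bottom-row=4; cleared 0 line(s) (total 0); column heights now [6 6 0 0 0 0], max=6
Drop 3: Z rot0 at col 2 lands with bottom-row=0; cleared 0 line(s) (total 0); column heights now [6 6 2 2 1 0], max=6
Drop 4: O rot2 at col 3 lands with bottom-row=2; cleared 0 line(s) (total 0); column heights now [6 6 2 4 4 0], max=6
Drop 5: J rot2 at col 3 lands with bottom-row=3; cleared 0 line(s) (total 0); column heights now [6 6 2 5 5 5], max=6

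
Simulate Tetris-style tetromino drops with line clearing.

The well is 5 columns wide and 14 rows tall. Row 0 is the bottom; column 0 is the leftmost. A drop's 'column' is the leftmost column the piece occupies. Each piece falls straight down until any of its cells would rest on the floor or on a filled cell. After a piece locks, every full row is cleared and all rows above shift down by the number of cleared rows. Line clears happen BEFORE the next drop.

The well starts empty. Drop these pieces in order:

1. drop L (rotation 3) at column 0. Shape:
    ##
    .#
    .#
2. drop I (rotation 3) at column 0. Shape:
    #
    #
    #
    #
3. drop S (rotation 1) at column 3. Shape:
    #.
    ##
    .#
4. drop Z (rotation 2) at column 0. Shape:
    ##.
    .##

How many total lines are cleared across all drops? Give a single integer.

Drop 1: L rot3 at col 0 lands with bottom-row=0; cleared 0 line(s) (total 0); column heights now [3 3 0 0 0], max=3
Drop 2: I rot3 at col 0 lands with bottom-row=3; cleared 0 line(s) (total 0); column heights now [7 3 0 0 0], max=7
Drop 3: S rot1 at col 3 lands with bottom-row=0; cleared 0 line(s) (total 0); column heights now [7 3 0 3 2], max=7
Drop 4: Z rot2 at col 0 lands with bottom-row=6; cleared 0 line(s) (total 0); column heights now [8 8 7 3 2], max=8

Answer: 0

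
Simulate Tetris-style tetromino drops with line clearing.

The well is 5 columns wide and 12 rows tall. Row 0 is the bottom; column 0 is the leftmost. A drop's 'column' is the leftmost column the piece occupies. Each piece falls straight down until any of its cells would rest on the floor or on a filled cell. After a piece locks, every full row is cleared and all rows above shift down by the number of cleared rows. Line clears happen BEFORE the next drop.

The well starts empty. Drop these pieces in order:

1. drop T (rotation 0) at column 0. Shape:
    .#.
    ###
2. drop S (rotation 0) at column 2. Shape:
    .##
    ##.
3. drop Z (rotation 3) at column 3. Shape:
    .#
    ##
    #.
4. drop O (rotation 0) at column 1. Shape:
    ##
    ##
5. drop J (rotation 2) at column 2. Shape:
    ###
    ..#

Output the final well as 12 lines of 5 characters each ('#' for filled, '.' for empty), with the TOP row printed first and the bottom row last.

Drop 1: T rot0 at col 0 lands with bottom-row=0; cleared 0 line(s) (total 0); column heights now [1 2 1 0 0], max=2
Drop 2: S rot0 at col 2 lands with bottom-row=1; cleared 0 line(s) (total 0); column heights now [1 2 2 3 3], max=3
Drop 3: Z rot3 at col 3 lands with bottom-row=3; cleared 0 line(s) (total 0); column heights now [1 2 2 5 6], max=6
Drop 4: O rot0 at col 1 lands with bottom-row=2; cleared 0 line(s) (total 0); column heights now [1 4 4 5 6], max=6
Drop 5: J rot2 at col 2 lands with bottom-row=6; cleared 0 line(s) (total 0); column heights now [1 4 8 8 8], max=8

Answer: .....
.....
.....
.....
..###
....#
....#
...##
.###.
.####
.###.
###..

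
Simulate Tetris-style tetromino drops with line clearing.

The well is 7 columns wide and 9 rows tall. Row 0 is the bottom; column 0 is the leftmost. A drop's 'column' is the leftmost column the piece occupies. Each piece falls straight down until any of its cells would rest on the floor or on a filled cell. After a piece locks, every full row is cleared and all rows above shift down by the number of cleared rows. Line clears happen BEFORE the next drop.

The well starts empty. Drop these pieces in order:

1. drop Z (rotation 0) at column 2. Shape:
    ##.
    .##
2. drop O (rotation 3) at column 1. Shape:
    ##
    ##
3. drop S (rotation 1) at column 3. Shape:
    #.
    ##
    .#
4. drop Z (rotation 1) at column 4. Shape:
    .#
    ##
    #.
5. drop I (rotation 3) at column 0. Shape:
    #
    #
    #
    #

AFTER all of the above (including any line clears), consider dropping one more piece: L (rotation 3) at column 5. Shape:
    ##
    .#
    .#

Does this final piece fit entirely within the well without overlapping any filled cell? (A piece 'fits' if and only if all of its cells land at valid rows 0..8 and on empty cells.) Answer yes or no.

Answer: yes

Derivation:
Drop 1: Z rot0 at col 2 lands with bottom-row=0; cleared 0 line(s) (total 0); column heights now [0 0 2 2 1 0 0], max=2
Drop 2: O rot3 at col 1 lands with bottom-row=2; cleared 0 line(s) (total 0); column heights now [0 4 4 2 1 0 0], max=4
Drop 3: S rot1 at col 3 lands with bottom-row=1; cleared 0 line(s) (total 0); column heights now [0 4 4 4 3 0 0], max=4
Drop 4: Z rot1 at col 4 lands with bottom-row=3; cleared 0 line(s) (total 0); column heights now [0 4 4 4 5 6 0], max=6
Drop 5: I rot3 at col 0 lands with bottom-row=0; cleared 0 line(s) (total 0); column heights now [4 4 4 4 5 6 0], max=6
Test piece L rot3 at col 5 (width 2): heights before test = [4 4 4 4 5 6 0]; fits = True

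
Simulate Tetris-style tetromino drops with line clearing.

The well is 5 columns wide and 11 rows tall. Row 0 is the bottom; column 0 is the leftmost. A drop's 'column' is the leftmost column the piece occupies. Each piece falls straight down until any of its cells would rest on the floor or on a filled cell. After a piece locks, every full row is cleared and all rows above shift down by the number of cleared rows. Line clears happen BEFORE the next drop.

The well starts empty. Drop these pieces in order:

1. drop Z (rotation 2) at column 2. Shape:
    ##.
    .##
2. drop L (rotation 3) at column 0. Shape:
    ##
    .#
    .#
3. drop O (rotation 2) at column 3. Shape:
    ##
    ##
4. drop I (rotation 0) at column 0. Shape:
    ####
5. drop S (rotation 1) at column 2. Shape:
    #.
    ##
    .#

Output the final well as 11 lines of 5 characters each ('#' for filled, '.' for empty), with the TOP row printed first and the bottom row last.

Answer: .....
.....
.....
..#..
..##.
...#.
####.
...##
##.##
.###.
.#.##

Derivation:
Drop 1: Z rot2 at col 2 lands with bottom-row=0; cleared 0 line(s) (total 0); column heights now [0 0 2 2 1], max=2
Drop 2: L rot3 at col 0 lands with bottom-row=0; cleared 0 line(s) (total 0); column heights now [3 3 2 2 1], max=3
Drop 3: O rot2 at col 3 lands with bottom-row=2; cleared 0 line(s) (total 0); column heights now [3 3 2 4 4], max=4
Drop 4: I rot0 at col 0 lands with bottom-row=4; cleared 0 line(s) (total 0); column heights now [5 5 5 5 4], max=5
Drop 5: S rot1 at col 2 lands with bottom-row=5; cleared 0 line(s) (total 0); column heights now [5 5 8 7 4], max=8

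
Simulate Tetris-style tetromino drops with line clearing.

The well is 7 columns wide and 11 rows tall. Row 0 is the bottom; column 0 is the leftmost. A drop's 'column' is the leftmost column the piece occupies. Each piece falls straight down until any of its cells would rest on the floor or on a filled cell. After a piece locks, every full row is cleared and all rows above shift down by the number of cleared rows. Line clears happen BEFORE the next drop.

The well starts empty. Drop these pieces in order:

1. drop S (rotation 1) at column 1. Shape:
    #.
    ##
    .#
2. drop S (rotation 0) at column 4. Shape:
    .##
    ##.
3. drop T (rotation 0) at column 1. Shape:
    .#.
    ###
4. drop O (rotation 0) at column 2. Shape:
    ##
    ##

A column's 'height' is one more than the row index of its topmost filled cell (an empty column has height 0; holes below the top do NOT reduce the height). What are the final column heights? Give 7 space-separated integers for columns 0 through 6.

Answer: 0 4 7 7 1 2 2

Derivation:
Drop 1: S rot1 at col 1 lands with bottom-row=0; cleared 0 line(s) (total 0); column heights now [0 3 2 0 0 0 0], max=3
Drop 2: S rot0 at col 4 lands with bottom-row=0; cleared 0 line(s) (total 0); column heights now [0 3 2 0 1 2 2], max=3
Drop 3: T rot0 at col 1 lands with bottom-row=3; cleared 0 line(s) (total 0); column heights now [0 4 5 4 1 2 2], max=5
Drop 4: O rot0 at col 2 lands with bottom-row=5; cleared 0 line(s) (total 0); column heights now [0 4 7 7 1 2 2], max=7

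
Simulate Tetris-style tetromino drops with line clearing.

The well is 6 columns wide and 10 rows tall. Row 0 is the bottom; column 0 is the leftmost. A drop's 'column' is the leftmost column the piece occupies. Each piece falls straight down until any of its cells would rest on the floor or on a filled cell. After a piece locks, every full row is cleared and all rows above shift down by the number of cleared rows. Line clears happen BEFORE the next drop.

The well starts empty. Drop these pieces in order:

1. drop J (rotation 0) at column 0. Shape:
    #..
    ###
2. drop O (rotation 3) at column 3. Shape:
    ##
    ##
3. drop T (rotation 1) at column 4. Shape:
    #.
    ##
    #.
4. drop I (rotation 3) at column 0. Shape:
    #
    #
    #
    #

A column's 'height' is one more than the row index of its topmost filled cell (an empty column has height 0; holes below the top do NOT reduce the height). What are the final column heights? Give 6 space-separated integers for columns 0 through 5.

Drop 1: J rot0 at col 0 lands with bottom-row=0; cleared 0 line(s) (total 0); column heights now [2 1 1 0 0 0], max=2
Drop 2: O rot3 at col 3 lands with bottom-row=0; cleared 0 line(s) (total 0); column heights now [2 1 1 2 2 0], max=2
Drop 3: T rot1 at col 4 lands with bottom-row=2; cleared 0 line(s) (total 0); column heights now [2 1 1 2 5 4], max=5
Drop 4: I rot3 at col 0 lands with bottom-row=2; cleared 0 line(s) (total 0); column heights now [6 1 1 2 5 4], max=6

Answer: 6 1 1 2 5 4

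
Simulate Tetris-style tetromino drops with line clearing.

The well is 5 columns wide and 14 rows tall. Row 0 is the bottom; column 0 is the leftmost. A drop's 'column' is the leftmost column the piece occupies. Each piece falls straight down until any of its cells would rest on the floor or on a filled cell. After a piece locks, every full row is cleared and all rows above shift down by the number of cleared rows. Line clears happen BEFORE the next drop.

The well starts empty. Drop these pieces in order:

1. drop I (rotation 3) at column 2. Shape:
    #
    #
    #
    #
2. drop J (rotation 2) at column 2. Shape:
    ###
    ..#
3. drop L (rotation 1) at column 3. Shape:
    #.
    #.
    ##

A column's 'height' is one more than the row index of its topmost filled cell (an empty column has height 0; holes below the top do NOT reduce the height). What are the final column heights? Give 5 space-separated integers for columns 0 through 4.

Drop 1: I rot3 at col 2 lands with bottom-row=0; cleared 0 line(s) (total 0); column heights now [0 0 4 0 0], max=4
Drop 2: J rot2 at col 2 lands with bottom-row=3; cleared 0 line(s) (total 0); column heights now [0 0 5 5 5], max=5
Drop 3: L rot1 at col 3 lands with bottom-row=5; cleared 0 line(s) (total 0); column heights now [0 0 5 8 6], max=8

Answer: 0 0 5 8 6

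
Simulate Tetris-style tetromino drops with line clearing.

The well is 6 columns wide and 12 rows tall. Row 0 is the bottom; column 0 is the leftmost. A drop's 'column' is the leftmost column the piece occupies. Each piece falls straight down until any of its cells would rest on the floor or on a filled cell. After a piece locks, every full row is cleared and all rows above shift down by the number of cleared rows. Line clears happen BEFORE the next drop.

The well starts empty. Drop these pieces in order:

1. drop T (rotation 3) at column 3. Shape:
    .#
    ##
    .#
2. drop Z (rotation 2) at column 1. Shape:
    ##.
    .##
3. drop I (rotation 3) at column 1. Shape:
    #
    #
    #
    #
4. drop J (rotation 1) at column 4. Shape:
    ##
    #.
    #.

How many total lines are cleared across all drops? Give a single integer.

Answer: 0

Derivation:
Drop 1: T rot3 at col 3 lands with bottom-row=0; cleared 0 line(s) (total 0); column heights now [0 0 0 2 3 0], max=3
Drop 2: Z rot2 at col 1 lands with bottom-row=2; cleared 0 line(s) (total 0); column heights now [0 4 4 3 3 0], max=4
Drop 3: I rot3 at col 1 lands with bottom-row=4; cleared 0 line(s) (total 0); column heights now [0 8 4 3 3 0], max=8
Drop 4: J rot1 at col 4 lands with bottom-row=3; cleared 0 line(s) (total 0); column heights now [0 8 4 3 6 6], max=8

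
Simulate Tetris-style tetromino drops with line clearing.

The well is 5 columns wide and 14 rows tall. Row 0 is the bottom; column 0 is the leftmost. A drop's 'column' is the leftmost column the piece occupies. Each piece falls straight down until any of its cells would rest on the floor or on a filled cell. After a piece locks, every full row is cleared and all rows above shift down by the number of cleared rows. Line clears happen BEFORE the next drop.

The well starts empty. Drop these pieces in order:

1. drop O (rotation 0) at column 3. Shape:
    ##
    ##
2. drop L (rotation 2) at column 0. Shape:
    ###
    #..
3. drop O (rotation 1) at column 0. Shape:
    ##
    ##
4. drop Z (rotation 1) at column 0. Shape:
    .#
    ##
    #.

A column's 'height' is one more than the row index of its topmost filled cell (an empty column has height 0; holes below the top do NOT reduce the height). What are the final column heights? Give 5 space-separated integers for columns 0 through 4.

Drop 1: O rot0 at col 3 lands with bottom-row=0; cleared 0 line(s) (total 0); column heights now [0 0 0 2 2], max=2
Drop 2: L rot2 at col 0 lands with bottom-row=0; cleared 1 line(s) (total 1); column heights now [1 0 0 1 1], max=1
Drop 3: O rot1 at col 0 lands with bottom-row=1; cleared 0 line(s) (total 1); column heights now [3 3 0 1 1], max=3
Drop 4: Z rot1 at col 0 lands with bottom-row=3; cleared 0 line(s) (total 1); column heights now [5 6 0 1 1], max=6

Answer: 5 6 0 1 1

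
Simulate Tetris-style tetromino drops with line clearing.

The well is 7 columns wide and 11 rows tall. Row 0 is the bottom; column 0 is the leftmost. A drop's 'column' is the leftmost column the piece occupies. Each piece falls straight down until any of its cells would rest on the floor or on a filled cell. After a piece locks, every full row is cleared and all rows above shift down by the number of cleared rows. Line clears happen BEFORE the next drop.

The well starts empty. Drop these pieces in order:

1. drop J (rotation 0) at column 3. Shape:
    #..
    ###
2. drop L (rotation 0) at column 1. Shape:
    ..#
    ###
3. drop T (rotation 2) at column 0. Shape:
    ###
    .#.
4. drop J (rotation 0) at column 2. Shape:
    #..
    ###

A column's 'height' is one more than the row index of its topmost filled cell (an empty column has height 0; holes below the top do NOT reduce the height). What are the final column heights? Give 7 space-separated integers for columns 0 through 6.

Drop 1: J rot0 at col 3 lands with bottom-row=0; cleared 0 line(s) (total 0); column heights now [0 0 0 2 1 1 0], max=2
Drop 2: L rot0 at col 1 lands with bottom-row=2; cleared 0 line(s) (total 0); column heights now [0 3 3 4 1 1 0], max=4
Drop 3: T rot2 at col 0 lands with bottom-row=3; cleared 0 line(s) (total 0); column heights now [5 5 5 4 1 1 0], max=5
Drop 4: J rot0 at col 2 lands with bottom-row=5; cleared 0 line(s) (total 0); column heights now [5 5 7 6 6 1 0], max=7

Answer: 5 5 7 6 6 1 0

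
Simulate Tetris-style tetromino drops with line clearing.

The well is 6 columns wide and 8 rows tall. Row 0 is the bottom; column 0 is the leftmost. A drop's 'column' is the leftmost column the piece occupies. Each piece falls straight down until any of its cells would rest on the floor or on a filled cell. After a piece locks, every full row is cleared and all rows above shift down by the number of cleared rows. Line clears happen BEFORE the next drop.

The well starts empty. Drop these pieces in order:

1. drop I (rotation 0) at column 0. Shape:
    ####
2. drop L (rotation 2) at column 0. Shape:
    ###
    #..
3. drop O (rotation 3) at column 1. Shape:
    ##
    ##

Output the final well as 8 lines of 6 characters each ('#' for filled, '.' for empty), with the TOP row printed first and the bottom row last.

Drop 1: I rot0 at col 0 lands with bottom-row=0; cleared 0 line(s) (total 0); column heights now [1 1 1 1 0 0], max=1
Drop 2: L rot2 at col 0 lands with bottom-row=1; cleared 0 line(s) (total 0); column heights now [3 3 3 1 0 0], max=3
Drop 3: O rot3 at col 1 lands with bottom-row=3; cleared 0 line(s) (total 0); column heights now [3 5 5 1 0 0], max=5

Answer: ......
......
......
.##...
.##...
###...
#.....
####..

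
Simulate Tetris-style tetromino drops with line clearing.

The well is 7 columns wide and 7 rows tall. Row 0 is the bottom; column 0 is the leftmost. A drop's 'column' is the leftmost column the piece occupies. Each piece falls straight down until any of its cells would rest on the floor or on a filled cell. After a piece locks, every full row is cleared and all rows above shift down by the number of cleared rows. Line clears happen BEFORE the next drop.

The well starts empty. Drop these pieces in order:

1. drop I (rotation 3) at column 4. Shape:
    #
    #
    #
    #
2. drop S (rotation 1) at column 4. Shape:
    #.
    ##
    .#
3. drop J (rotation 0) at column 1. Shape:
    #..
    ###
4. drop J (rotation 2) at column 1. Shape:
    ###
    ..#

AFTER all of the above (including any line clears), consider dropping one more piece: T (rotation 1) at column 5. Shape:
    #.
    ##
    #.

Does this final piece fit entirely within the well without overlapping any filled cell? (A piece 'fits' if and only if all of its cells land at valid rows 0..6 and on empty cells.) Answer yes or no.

Drop 1: I rot3 at col 4 lands with bottom-row=0; cleared 0 line(s) (total 0); column heights now [0 0 0 0 4 0 0], max=4
Drop 2: S rot1 at col 4 lands with bottom-row=3; cleared 0 line(s) (total 0); column heights now [0 0 0 0 6 5 0], max=6
Drop 3: J rot0 at col 1 lands with bottom-row=0; cleared 0 line(s) (total 0); column heights now [0 2 1 1 6 5 0], max=6
Drop 4: J rot2 at col 1 lands with bottom-row=1; cleared 0 line(s) (total 0); column heights now [0 3 3 3 6 5 0], max=6
Test piece T rot1 at col 5 (width 2): heights before test = [0 3 3 3 6 5 0]; fits = False

Answer: no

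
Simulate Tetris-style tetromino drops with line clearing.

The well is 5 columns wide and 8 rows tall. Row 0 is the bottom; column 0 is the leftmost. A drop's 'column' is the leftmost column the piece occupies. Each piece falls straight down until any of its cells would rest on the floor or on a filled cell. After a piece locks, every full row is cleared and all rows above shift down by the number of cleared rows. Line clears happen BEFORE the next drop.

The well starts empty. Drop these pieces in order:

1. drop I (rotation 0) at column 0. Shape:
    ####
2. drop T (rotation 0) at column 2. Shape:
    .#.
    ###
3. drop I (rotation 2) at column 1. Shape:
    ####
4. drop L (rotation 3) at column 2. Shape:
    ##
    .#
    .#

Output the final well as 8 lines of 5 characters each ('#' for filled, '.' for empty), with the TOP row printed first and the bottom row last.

Drop 1: I rot0 at col 0 lands with bottom-row=0; cleared 0 line(s) (total 0); column heights now [1 1 1 1 0], max=1
Drop 2: T rot0 at col 2 lands with bottom-row=1; cleared 0 line(s) (total 0); column heights now [1 1 2 3 2], max=3
Drop 3: I rot2 at col 1 lands with bottom-row=3; cleared 0 line(s) (total 0); column heights now [1 4 4 4 4], max=4
Drop 4: L rot3 at col 2 lands with bottom-row=4; cleared 0 line(s) (total 0); column heights now [1 4 7 7 4], max=7

Answer: .....
..##.
...#.
...#.
.####
...#.
..###
####.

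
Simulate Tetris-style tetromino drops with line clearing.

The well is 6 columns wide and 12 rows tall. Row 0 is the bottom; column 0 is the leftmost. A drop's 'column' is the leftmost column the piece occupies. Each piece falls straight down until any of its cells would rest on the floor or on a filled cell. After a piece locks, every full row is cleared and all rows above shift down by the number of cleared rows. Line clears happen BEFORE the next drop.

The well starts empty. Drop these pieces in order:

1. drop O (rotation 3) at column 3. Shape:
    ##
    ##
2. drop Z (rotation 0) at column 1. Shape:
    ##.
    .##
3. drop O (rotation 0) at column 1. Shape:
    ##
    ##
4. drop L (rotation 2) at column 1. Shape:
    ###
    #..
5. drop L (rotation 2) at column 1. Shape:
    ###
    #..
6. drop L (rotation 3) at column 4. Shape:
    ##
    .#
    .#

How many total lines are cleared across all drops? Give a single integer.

Answer: 0

Derivation:
Drop 1: O rot3 at col 3 lands with bottom-row=0; cleared 0 line(s) (total 0); column heights now [0 0 0 2 2 0], max=2
Drop 2: Z rot0 at col 1 lands with bottom-row=2; cleared 0 line(s) (total 0); column heights now [0 4 4 3 2 0], max=4
Drop 3: O rot0 at col 1 lands with bottom-row=4; cleared 0 line(s) (total 0); column heights now [0 6 6 3 2 0], max=6
Drop 4: L rot2 at col 1 lands with bottom-row=6; cleared 0 line(s) (total 0); column heights now [0 8 8 8 2 0], max=8
Drop 5: L rot2 at col 1 lands with bottom-row=8; cleared 0 line(s) (total 0); column heights now [0 10 10 10 2 0], max=10
Drop 6: L rot3 at col 4 lands with bottom-row=0; cleared 0 line(s) (total 0); column heights now [0 10 10 10 3 3], max=10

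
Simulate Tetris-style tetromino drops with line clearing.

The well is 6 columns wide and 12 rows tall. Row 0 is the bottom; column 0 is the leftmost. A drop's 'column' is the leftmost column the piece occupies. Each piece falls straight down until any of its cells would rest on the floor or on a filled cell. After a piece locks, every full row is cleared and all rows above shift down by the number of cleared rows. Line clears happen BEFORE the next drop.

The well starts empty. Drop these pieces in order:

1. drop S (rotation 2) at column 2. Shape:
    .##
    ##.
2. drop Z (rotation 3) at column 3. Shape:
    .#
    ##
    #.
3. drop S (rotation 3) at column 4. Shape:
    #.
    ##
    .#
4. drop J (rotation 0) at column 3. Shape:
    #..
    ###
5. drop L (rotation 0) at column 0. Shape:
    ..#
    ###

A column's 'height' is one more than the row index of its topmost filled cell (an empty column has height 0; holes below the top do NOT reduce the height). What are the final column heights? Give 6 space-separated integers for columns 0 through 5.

Drop 1: S rot2 at col 2 lands with bottom-row=0; cleared 0 line(s) (total 0); column heights now [0 0 1 2 2 0], max=2
Drop 2: Z rot3 at col 3 lands with bottom-row=2; cleared 0 line(s) (total 0); column heights now [0 0 1 4 5 0], max=5
Drop 3: S rot3 at col 4 lands with bottom-row=4; cleared 0 line(s) (total 0); column heights now [0 0 1 4 7 6], max=7
Drop 4: J rot0 at col 3 lands with bottom-row=7; cleared 0 line(s) (total 0); column heights now [0 0 1 9 8 8], max=9
Drop 5: L rot0 at col 0 lands with bottom-row=1; cleared 0 line(s) (total 0); column heights now [2 2 3 9 8 8], max=9

Answer: 2 2 3 9 8 8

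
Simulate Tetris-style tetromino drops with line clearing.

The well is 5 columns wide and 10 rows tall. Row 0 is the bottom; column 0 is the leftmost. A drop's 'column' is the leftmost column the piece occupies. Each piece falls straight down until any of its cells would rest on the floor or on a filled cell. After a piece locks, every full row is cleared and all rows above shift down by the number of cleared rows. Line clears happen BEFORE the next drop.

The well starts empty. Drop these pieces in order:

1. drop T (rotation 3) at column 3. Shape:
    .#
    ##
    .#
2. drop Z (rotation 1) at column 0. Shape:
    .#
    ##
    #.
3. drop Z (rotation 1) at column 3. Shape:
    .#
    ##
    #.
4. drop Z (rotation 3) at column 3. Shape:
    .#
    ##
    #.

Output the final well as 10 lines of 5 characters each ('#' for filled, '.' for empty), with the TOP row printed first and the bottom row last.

Drop 1: T rot3 at col 3 lands with bottom-row=0; cleared 0 line(s) (total 0); column heights now [0 0 0 2 3], max=3
Drop 2: Z rot1 at col 0 lands with bottom-row=0; cleared 0 line(s) (total 0); column heights now [2 3 0 2 3], max=3
Drop 3: Z rot1 at col 3 lands with bottom-row=2; cleared 0 line(s) (total 0); column heights now [2 3 0 4 5], max=5
Drop 4: Z rot3 at col 3 lands with bottom-row=4; cleared 0 line(s) (total 0); column heights now [2 3 0 6 7], max=7

Answer: .....
.....
.....
....#
...##
...##
...##
.#.##
##.##
#...#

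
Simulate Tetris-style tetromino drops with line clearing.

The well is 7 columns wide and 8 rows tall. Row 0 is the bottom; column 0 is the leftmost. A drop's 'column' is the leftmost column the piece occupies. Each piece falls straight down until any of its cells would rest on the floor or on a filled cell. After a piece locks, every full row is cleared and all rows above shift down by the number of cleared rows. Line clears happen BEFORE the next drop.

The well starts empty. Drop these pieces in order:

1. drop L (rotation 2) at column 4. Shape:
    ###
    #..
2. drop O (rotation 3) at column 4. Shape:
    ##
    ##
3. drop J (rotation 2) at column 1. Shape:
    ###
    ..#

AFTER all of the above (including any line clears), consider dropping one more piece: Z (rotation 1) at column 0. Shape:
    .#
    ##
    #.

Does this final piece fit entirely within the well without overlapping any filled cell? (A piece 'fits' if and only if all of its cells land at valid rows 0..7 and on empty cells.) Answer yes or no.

Answer: yes

Derivation:
Drop 1: L rot2 at col 4 lands with bottom-row=0; cleared 0 line(s) (total 0); column heights now [0 0 0 0 2 2 2], max=2
Drop 2: O rot3 at col 4 lands with bottom-row=2; cleared 0 line(s) (total 0); column heights now [0 0 0 0 4 4 2], max=4
Drop 3: J rot2 at col 1 lands with bottom-row=0; cleared 0 line(s) (total 0); column heights now [0 2 2 2 4 4 2], max=4
Test piece Z rot1 at col 0 (width 2): heights before test = [0 2 2 2 4 4 2]; fits = True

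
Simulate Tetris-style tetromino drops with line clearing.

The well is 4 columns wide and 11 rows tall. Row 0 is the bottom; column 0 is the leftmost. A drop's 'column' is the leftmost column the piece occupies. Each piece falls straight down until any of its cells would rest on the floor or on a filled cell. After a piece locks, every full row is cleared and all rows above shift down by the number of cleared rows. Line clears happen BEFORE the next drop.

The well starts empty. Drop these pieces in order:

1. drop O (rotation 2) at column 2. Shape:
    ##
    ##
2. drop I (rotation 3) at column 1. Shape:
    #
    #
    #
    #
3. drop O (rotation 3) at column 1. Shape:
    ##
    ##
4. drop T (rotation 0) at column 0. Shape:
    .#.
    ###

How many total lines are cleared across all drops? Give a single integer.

Answer: 0

Derivation:
Drop 1: O rot2 at col 2 lands with bottom-row=0; cleared 0 line(s) (total 0); column heights now [0 0 2 2], max=2
Drop 2: I rot3 at col 1 lands with bottom-row=0; cleared 0 line(s) (total 0); column heights now [0 4 2 2], max=4
Drop 3: O rot3 at col 1 lands with bottom-row=4; cleared 0 line(s) (total 0); column heights now [0 6 6 2], max=6
Drop 4: T rot0 at col 0 lands with bottom-row=6; cleared 0 line(s) (total 0); column heights now [7 8 7 2], max=8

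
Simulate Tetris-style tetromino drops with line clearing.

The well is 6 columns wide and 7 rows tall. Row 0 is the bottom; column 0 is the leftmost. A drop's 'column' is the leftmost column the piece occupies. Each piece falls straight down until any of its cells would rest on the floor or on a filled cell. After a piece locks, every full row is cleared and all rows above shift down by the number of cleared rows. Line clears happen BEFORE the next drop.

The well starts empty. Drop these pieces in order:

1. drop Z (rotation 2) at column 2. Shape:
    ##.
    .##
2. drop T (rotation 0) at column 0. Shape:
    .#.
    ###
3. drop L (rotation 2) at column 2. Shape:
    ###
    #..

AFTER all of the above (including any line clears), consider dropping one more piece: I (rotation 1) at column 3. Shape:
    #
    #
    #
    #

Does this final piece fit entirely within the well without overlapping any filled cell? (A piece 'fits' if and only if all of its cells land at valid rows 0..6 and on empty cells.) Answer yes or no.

Drop 1: Z rot2 at col 2 lands with bottom-row=0; cleared 0 line(s) (total 0); column heights now [0 0 2 2 1 0], max=2
Drop 2: T rot0 at col 0 lands with bottom-row=2; cleared 0 line(s) (total 0); column heights now [3 4 3 2 1 0], max=4
Drop 3: L rot2 at col 2 lands with bottom-row=3; cleared 0 line(s) (total 0); column heights now [3 4 5 5 5 0], max=5
Test piece I rot1 at col 3 (width 1): heights before test = [3 4 5 5 5 0]; fits = False

Answer: no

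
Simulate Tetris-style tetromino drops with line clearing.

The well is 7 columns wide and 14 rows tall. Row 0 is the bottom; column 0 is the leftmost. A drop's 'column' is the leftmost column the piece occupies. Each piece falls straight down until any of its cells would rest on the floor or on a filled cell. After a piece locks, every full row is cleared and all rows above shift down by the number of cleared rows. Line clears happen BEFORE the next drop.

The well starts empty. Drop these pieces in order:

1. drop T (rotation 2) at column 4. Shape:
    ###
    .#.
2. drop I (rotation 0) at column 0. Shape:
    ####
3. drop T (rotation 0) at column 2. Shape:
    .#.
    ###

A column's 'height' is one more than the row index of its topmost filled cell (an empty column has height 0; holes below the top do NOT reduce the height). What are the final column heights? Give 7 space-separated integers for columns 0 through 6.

Drop 1: T rot2 at col 4 lands with bottom-row=0; cleared 0 line(s) (total 0); column heights now [0 0 0 0 2 2 2], max=2
Drop 2: I rot0 at col 0 lands with bottom-row=0; cleared 0 line(s) (total 0); column heights now [1 1 1 1 2 2 2], max=2
Drop 3: T rot0 at col 2 lands with bottom-row=2; cleared 0 line(s) (total 0); column heights now [1 1 3 4 3 2 2], max=4

Answer: 1 1 3 4 3 2 2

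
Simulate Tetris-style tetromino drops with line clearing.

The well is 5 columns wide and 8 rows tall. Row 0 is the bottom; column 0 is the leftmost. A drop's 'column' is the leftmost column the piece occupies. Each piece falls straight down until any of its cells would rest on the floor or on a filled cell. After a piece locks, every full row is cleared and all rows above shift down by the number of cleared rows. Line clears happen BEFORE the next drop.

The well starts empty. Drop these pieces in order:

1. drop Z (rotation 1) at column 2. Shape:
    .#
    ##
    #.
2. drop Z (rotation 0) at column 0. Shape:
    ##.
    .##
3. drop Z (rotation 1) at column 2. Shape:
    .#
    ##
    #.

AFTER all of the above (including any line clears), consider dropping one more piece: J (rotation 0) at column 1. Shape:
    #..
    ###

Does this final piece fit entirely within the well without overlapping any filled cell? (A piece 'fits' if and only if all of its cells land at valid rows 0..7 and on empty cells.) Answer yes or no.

Answer: yes

Derivation:
Drop 1: Z rot1 at col 2 lands with bottom-row=0; cleared 0 line(s) (total 0); column heights now [0 0 2 3 0], max=3
Drop 2: Z rot0 at col 0 lands with bottom-row=2; cleared 0 line(s) (total 0); column heights now [4 4 3 3 0], max=4
Drop 3: Z rot1 at col 2 lands with bottom-row=3; cleared 0 line(s) (total 0); column heights now [4 4 5 6 0], max=6
Test piece J rot0 at col 1 (width 3): heights before test = [4 4 5 6 0]; fits = True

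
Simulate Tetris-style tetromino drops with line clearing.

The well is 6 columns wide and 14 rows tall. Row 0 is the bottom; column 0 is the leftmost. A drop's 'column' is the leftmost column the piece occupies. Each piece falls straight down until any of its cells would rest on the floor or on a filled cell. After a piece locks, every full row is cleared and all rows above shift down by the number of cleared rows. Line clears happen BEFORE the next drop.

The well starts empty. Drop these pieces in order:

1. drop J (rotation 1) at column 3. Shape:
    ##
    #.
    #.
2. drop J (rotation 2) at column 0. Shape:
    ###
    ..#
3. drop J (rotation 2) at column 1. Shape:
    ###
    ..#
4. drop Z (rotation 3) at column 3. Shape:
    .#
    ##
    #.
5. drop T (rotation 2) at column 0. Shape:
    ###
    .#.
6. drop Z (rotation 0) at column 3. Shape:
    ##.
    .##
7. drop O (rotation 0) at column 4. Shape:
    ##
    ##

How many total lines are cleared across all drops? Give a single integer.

Drop 1: J rot1 at col 3 lands with bottom-row=0; cleared 0 line(s) (total 0); column heights now [0 0 0 3 3 0], max=3
Drop 2: J rot2 at col 0 lands with bottom-row=0; cleared 0 line(s) (total 0); column heights now [2 2 2 3 3 0], max=3
Drop 3: J rot2 at col 1 lands with bottom-row=3; cleared 0 line(s) (total 0); column heights now [2 5 5 5 3 0], max=5
Drop 4: Z rot3 at col 3 lands with bottom-row=5; cleared 0 line(s) (total 0); column heights now [2 5 5 7 8 0], max=8
Drop 5: T rot2 at col 0 lands with bottom-row=5; cleared 0 line(s) (total 0); column heights now [7 7 7 7 8 0], max=8
Drop 6: Z rot0 at col 3 lands with bottom-row=8; cleared 0 line(s) (total 0); column heights now [7 7 7 10 10 9], max=10
Drop 7: O rot0 at col 4 lands with bottom-row=10; cleared 0 line(s) (total 0); column heights now [7 7 7 10 12 12], max=12

Answer: 0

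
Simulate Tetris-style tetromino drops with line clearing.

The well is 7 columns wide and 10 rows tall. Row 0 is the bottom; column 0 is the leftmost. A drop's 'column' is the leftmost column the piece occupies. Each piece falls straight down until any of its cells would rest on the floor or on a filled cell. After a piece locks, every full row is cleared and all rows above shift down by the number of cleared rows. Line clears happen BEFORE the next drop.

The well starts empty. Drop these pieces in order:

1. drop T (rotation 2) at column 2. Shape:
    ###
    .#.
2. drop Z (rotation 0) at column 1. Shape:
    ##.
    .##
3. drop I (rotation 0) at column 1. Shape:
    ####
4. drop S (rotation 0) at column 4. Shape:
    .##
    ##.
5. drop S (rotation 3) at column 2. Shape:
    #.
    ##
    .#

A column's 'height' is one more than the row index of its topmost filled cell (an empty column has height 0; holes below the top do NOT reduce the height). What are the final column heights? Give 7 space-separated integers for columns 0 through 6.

Drop 1: T rot2 at col 2 lands with bottom-row=0; cleared 0 line(s) (total 0); column heights now [0 0 2 2 2 0 0], max=2
Drop 2: Z rot0 at col 1 lands with bottom-row=2; cleared 0 line(s) (total 0); column heights now [0 4 4 3 2 0 0], max=4
Drop 3: I rot0 at col 1 lands with bottom-row=4; cleared 0 line(s) (total 0); column heights now [0 5 5 5 5 0 0], max=5
Drop 4: S rot0 at col 4 lands with bottom-row=5; cleared 0 line(s) (total 0); column heights now [0 5 5 5 6 7 7], max=7
Drop 5: S rot3 at col 2 lands with bottom-row=5; cleared 0 line(s) (total 0); column heights now [0 5 8 7 6 7 7], max=8

Answer: 0 5 8 7 6 7 7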